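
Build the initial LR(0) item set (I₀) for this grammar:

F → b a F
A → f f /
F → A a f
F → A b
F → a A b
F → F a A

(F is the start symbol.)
First, augment the grammar with F' → F
I₀ = CLOSURE({ [F' → . F] }):
  [F' → . F] has the dot before F: add [F → . b a F], [F → . A a f], [F → . A b], [F → . a A b], [F → . F a A]
  [F → . A a f] has the dot before A: add [A → . f f /]
No further items can be added.

I₀ = { [A → . f f /], [F → . A a f], [F → . A b], [F → . F a A], [F → . a A b], [F → . b a F], [F' → . F] }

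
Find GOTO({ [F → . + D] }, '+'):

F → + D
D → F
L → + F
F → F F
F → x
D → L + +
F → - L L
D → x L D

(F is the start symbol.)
GOTO(I, '+') = CLOSURE({ [A → αX.β] : [A → α.Xβ] ∈ I, X = '+' })

Items with dot before '+', with the dot advanced:
  [F → . + D] → [F → + . D]
Closure of the advanced items:
  [F → + . D] has the dot before D: add [D → . F], [D → . L + +], [D → . x L D]
  [D → . F] has the dot before F: add [F → . + D], [F → . F F], [F → . x], [F → . - L L]
  [D → . L + +] has the dot before L: add [L → . + F]

GOTO = { [D → . F], [D → . L + +], [D → . x L D], [F → + . D], [F → . + D], [F → . - L L], [F → . F F], [F → . x], [L → . + F] }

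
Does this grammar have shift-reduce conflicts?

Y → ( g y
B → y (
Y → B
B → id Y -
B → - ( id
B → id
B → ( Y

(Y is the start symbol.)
Yes — I5: [B → id .] vs [B → . ( Y]

A shift-reduce conflict occurs when an LR(0) state has both:
  - a complete (reduce) item [A → α .] (dot at the end), and
  - a shift item [B → β . c γ] (dot before a terminal).

Augment with Y' → Y and build the canonical LR(0) collection (I0 = CLOSURE({[Y' → . Y]}), then GOTO on every symbol after a dot until no new states appear). It has 15 states:
  I0: { [B → . ( Y], [B → . - ( id], [B → . id Y -], [B → . id], [B → . y (], [Y → . ( g y], [Y → . B], [Y' → . Y] }  — shift
  I1: { [B → ( . Y], [B → . ( Y], [B → . - ( id], [B → . id Y -], [B → . id], [B → . y (], [Y → ( . g y], [Y → . ( g y], [Y → . B] }  — shift
  I2: { [B → - . ( id] }  — shift
  I3: { [Y → B .] }  — reduce
  I4: { [Y' → Y .] }  — accept
  I5: { [B → . ( Y], [B → . - ( id], [B → . id Y -], [B → . id], [B → . y (], [B → id . Y -], [B → id .], [Y → . ( g y], [Y → . B] }  — shift, reduce
  I6: { [B → y . (] }  — shift
  I7: { [B → y ( .] }  — reduce
  I8: { [B → id Y . -] }  — shift
  I9: { [B → id Y - .] }  — reduce
  I10: { [B → - ( . id] }  — shift
  I11: { [B → - ( id .] }  — reduce
  I12: { [B → ( Y .] }  — reduce
  I13: { [Y → ( g . y] }  — shift
  I14: { [Y → ( g y .] }  — reduce

I5 contains reduce item [B → id .] and shift items [B → . ( Y], [B → . - ( id], [B → . id], [B → . id Y -], [B → . y (], [Y → . ( g y] — shift-reduce conflict.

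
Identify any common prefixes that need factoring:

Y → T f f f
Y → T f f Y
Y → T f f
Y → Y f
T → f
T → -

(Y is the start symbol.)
Left-factoring is needed when two productions for the same non-terminal
share a common prefix on the right-hand side.

Productions for Y:
  Y → T f f f
  Y → T f f Y
  Y → T f f
  Y → Y f
Productions for T:
  T → f
  T → -

Found common prefix 'T f f' in productions for Y

Answer: Yes, Y has productions with common prefix 'T f f'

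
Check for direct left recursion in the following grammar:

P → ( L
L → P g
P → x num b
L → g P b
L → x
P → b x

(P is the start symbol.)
P → ( L: starts with '('
L → P g: starts with P
P → x num b: starts with x
L → g P b: starts with g
L → x: starts with x
P → b x: starts with b

No direct left recursion found.

Answer: No direct left recursion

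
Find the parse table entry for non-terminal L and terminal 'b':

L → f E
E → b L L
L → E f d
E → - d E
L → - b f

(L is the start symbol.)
To find M[L, 'b'], we find productions for L where 'b' is in the predict set (PREDICT(N → α) = (FIRST(α) \ {ε}) ∪ (FOLLOW(N) if α ⇒* ε)).

Relevant sets:
  FIRST(E) = { '-', 'b' }

L → f E: PREDICT = { 'f' }
L → E f d: PREDICT = { '-', 'b' }
  'b' is in predict set, so this production goes in M[L, 'b']
L → - b f: PREDICT = { '-' }

M[L, 'b'] = L → E f d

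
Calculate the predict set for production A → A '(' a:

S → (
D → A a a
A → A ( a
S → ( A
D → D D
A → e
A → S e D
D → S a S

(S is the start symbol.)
{ '(', 'e' }

PREDICT(A → A '(' a) = (FIRST(RHS) \ {ε}) ∪ (FOLLOW(A) if ε ∈ FIRST(RHS), i.e. RHS ⇒* ε)
FIRST(A) = { '(', 'e' }
FIRST(A '(' a) = { '(', 'e' }
ε ∉ FIRST(A '(' a), so FOLLOW(A) is not added.
PREDICT(A → A '(' a) = { '(', 'e' }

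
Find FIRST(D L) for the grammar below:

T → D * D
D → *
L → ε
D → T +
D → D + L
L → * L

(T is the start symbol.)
FIRST sets of the non-terminals involved (from the grammar, by fixed-point iteration):
  FIRST(D) = { '*' }

To compute FIRST(D L), process the symbols left to right:
Symbol D is a non-terminal. Add FIRST(D) \ {ε} = { '*' }
D is not nullable (ε ∉ FIRST(D)), so stop here.
FIRST(D L) = { '*' }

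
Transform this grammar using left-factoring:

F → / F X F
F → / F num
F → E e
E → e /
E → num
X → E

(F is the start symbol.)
Left-factoring transforms A → αβ₁ | αβ₂ into A → αA' and A' → β₁ | β₂
(α is the longest common prefix among the alternatives). Repeat until
no nonterminal has two alternatives with a common prefix.

Round 1: F has alternatives sharing prefix '/ F'. Introduce F': F → / F F'
  Add: F' → X F
  Add: F' → num

No remaining common prefixes — done.

Resulting grammar:
F → / F F'
F' → X F
F' → num
F → E e
E → e /
E → num
X → E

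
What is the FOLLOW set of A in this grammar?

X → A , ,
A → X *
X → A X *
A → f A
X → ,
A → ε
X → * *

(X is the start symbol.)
{ '*', ',', 'f' }

In X → A , ,: A is followed by ',' ',', add FIRST(',' ',') \ {ε} = { ',' }
In X → A X *: A is followed by X '*', add FIRST(X '*') \ {ε} = { '*', ',', 'f' }
In A → f A: A is at the end; this adds FOLLOW(A) to itself — nothing new

Taking the union: FOLLOW(A) = { '*', ',', 'f' }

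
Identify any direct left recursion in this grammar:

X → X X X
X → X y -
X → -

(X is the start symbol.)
X → X X X: LEFT RECURSIVE (starts with X)
X → X y -: LEFT RECURSIVE (starts with X)
X → -: starts with '-'

The grammar has direct left recursion on: X.

Answer: Yes, X is left-recursive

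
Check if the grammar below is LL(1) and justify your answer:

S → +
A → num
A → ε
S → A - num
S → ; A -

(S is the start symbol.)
Relevant sets:
  FIRST(A) = { 'num', ε }
  FOLLOW(A) = { '-' }

For S:
  PREDICT(S → '+') = { '+' }
  PREDICT(S → A '-' num) = { '-', 'num' }
  PREDICT(S → ';' A '-') = { ';' }
For A:
  PREDICT(A → num) = { 'num' }
  PREDICT(A → ε) = { '-' }

All predict sets are disjoint. The grammar IS LL(1).

Answer: Yes, the grammar is LL(1).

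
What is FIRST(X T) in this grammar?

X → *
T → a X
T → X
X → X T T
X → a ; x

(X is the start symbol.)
{ '*', 'a' }

FIRST sets of the non-terminals involved (from the grammar, by fixed-point iteration):
  FIRST(X) = { '*', 'a' }

To compute FIRST(X T), process the symbols left to right:
Symbol X is a non-terminal. Add FIRST(X) \ {ε} = { '*', 'a' }
X is not nullable (ε ∉ FIRST(X)), so stop here.
FIRST(X T) = { '*', 'a' }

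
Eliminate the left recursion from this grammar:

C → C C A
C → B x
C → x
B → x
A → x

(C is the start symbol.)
C is directly left-recursive. The standard transformation for
  A → A α₁ | ... | A α_m | β₁ | ... | β_n
is
  A  → β₁ A' | ... | β_n A'
  A' → α₁ A' | ... | α_m A' | ε

C → B x becomes C → B x C'
C → x becomes C → x C'
C → C C A becomes C' → C A C'
Add C' → ε

Productions for other non-terminals are unchanged:
  B → x
  A → x

Resulting grammar:
C → B x C'
C → x C'
C' → C A C'
C' → ε
B → x
A → x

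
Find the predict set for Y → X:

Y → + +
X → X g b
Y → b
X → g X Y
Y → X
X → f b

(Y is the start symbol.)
{ 'f', 'g' }

PREDICT(Y → X) = (FIRST(RHS) \ {ε}) ∪ (FOLLOW(Y) if ε ∈ FIRST(RHS), i.e. RHS ⇒* ε)
FIRST(X) = { 'f', 'g' }
FIRST(X) = { 'f', 'g' }
ε ∉ FIRST(X), so FOLLOW(Y) is not added.
PREDICT(Y → X) = { 'f', 'g' }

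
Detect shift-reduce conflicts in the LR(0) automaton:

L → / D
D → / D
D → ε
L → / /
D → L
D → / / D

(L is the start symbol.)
Yes — I1: [D → .] vs [D → . / / D]; I3: [D → .] vs [D → . / / D]; I6: [D → .] vs [D → . / / D]

A shift-reduce conflict occurs when an LR(0) state has both:
  - a complete (reduce) item [A → α .] (dot at the end), and
  - a shift item [B → β . c γ] (dot before a terminal).

Augment with L' → L and build the canonical LR(0) collection (I0 = CLOSURE({[L' → . L]}), then GOTO on every symbol after a dot until no new states appear). It has 9 states:
  I0: { [L → . / /], [L → . / D], [L' → . L] }  — shift
  I1: { [D → . / / D], [D → . / D], [D → . L], [D → .], [L → . / /], [L → . / D], [L → / . /], [L → / . D] }  — shift, reduce
  I2: { [L' → L .] }  — accept
  I3: { [D → . / / D], [D → . / D], [D → . L], [D → .], [D → / . / D], [D → / . D], [L → . / /], [L → . / D], [L → / . /], [L → / . D], [L → / / .] }  — shift, 2 reduces
  I4: { [L → / D .] }  — reduce
  I5: { [D → L .] }  — reduce
  I6: { [D → . / / D], [D → . / D], [D → . L], [D → .], [D → / . / D], [D → / . D], [D → / / . D], [L → . / /], [L → . / D], [L → / . /], [L → / . D], [L → / / .] }  — shift, 2 reduces
  I7: { [D → / D .], [L → / D .] }  — 2 reduces
  I8: { [D → / / D .], [D → / D .], [L → / D .] }  — 3 reduces

I1 contains reduce item [D → .] and shift items [D → . / / D], [D → . / D], [L → . / /], [L → / . /], [L → . / D] — shift-reduce conflict.
I3 contains reduce items [D → .], [L → / / .] and shift items [D → . / / D], [D → / . / D], [D → . / D], [L → . / /], [L → / . /], [L → . / D] — shift-reduce conflict.
I6 contains reduce items [D → .], [L → / / .] and shift items [D → . / / D], [D → / . / D], [D → . / D], [L → . / /], [L → / . /], [L → . / D] — shift-reduce conflict.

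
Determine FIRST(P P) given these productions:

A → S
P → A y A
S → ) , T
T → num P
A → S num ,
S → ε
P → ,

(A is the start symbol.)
FIRST sets of the non-terminals involved (from the grammar, by fixed-point iteration):
  FIRST(P) = { ')', ',', 'num', 'y' }

To compute FIRST(P P), process the symbols left to right:
Symbol P is a non-terminal. Add FIRST(P) \ {ε} = { ')', ',', 'num', 'y' }
P is not nullable (ε ∉ FIRST(P)), so stop here.
FIRST(P P) = { ')', ',', 'num', 'y' }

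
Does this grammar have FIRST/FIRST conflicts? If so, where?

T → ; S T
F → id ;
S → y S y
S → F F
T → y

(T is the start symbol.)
No FIRST/FIRST conflicts.

FIRST sets of the non-terminals at (or reachable through a nullable prefix from) the front of some alternative:
  FIRST(F) = { 'id' }

Productions for T:
  T → ; S T: FIRST = { ';' }
  T → y: FIRST = { 'y' }
Productions for S:
  S → y S y: FIRST = { 'y' }
  S → F F: FIRST = { 'id' }
F has only one production, so no FIRST/FIRST conflict is possible there.

All alternatives of each non-terminal have pairwise disjoint FIRST sets.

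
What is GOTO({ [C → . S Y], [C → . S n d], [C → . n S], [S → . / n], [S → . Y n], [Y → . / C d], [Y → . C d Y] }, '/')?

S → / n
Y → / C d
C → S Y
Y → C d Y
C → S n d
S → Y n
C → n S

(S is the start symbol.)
GOTO(I, '/') = CLOSURE({ [A → αX.β] : [A → α.Xβ] ∈ I, X = '/' })

Items with dot before '/', with the dot advanced:
  [S → . / n] → [S → / . n]
  [Y → . / C d] → [Y → / . C d]
Closure of the advanced items:
  [Y → / . C d] has the dot before C: add [C → . S Y], [C → . S n d], [C → . n S]
  [C → . S Y] has the dot before S: add [S → . / n], [S → . Y n]
  [S → . Y n] has the dot before Y: add [Y → . / C d], [Y → . C d Y]

GOTO = { [C → . S Y], [C → . S n d], [C → . n S], [S → . / n], [S → . Y n], [S → / . n], [Y → . / C d], [Y → . C d Y], [Y → / . C d] }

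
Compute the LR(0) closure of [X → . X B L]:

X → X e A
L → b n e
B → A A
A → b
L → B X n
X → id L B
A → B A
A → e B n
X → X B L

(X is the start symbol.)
{ [X → . X B L], [X → . X e A], [X → . id L B] }

To compute CLOSURE, for each item [A → α.Bβ] where B is a non-terminal, add [B → .γ] for all productions B → γ; repeat for the newly added items until nothing changes.

Start with: [X → . X B L]
  [X → . X B L] has the dot before X: add [X → . X e A], [X → . id L B]
No further items can be added.

CLOSURE = { [X → . X B L], [X → . X e A], [X → . id L B] }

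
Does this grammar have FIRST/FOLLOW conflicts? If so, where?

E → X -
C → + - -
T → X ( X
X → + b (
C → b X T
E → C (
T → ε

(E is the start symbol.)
No FIRST/FOLLOW conflicts.

Nullable non-terminals: T.
FIRST sets used below: FIRST(X) = { '+' }

T: nullable alternative(s) T → ε; FOLLOW(T) = { '(' }
  T → X ( X: FIRST \ {ε} = { '+' } — disjoint from FOLLOW(T)
  T → ε: FIRST \ {ε} = { } — this is the only nullable alternative, skip

C, E, X have no nullable alternative, so no FIRST/FOLLOW check is needed there.

No FIRST/FOLLOW conflicts found.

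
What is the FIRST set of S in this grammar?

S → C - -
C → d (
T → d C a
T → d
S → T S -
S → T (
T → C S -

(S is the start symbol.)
To compute FIRST(S), examine every production with S on the left-hand side, reading each right-hand side left to right until a non-nullable symbol is reached.

FIRST sets of the other non-terminals involved (by the same procedure, iterated to a fixed point):
  FIRST(C) = { 'd' }
  FIRST(T) = { 'd' }

From S → C - -:
  - C is a non-terminal: add FIRST(C) \ {ε} = { 'd' }
    C is not nullable, so stop
From S → T S -:
  - T is a non-terminal: add FIRST(T) \ {ε} = { 'd' }
    T is not nullable, so stop
From S → T (:
  - T is a non-terminal: add FIRST(T) \ {ε} = { 'd' }
    T is not nullable, so stop

Collecting: FIRST(S) = { 'd' }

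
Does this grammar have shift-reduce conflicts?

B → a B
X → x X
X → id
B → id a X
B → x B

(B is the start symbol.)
Augment with B' → B and build the canonical LR(0) collection (I0 = CLOSURE({[B' → . B]}), then GOTO on every symbol after a dot until no new states appear). It has 12 states:
  I0: { [B → . a B], [B → . id a X], [B → . x B], [B' → . B] }  — shift
  I1: { [B' → B .] }  — accept
  I2: { [B → . a B], [B → . id a X], [B → . x B], [B → a . B] }  — shift
  I3: { [B → id . a X] }  — shift
  I4: { [B → . a B], [B → . id a X], [B → . x B], [B → x . B] }  — shift
  I5: { [B → x B .] }  — reduce
  I6: { [B → id a . X], [X → . id], [X → . x X] }  — shift
  I7: { [B → id a X .] }  — reduce
  I8: { [X → id .] }  — reduce
  I9: { [X → . id], [X → . x X], [X → x . X] }  — shift
  I10: { [X → x X .] }  — reduce
  I11: { [B → a B .] }  — reduce

No state contains both a complete item and a shift item.

Answer: No shift-reduce conflicts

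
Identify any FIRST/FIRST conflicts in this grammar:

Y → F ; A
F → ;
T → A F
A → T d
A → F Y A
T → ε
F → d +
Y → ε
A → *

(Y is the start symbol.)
Yes. A → T d / A → F Y A on { ';', 'd' }; A → T d / A → '*' on { '*' }

A FIRST/FIRST conflict occurs when two productions N → α and N → β for the same non-terminal have FIRST(α) ∩ FIRST(β) ≠ ∅ (with ε ∈ FIRST of a nullable right-hand side, so two nullable alternatives also conflict).

FIRST sets of the non-terminals at (or reachable through a nullable prefix from) the front of some alternative:
  FIRST(F) = { ';', 'd' }
  FIRST(A) = { '*', ';', 'd' }
  FIRST(T) = { '*', ';', 'd', ε }

Productions for Y:
  Y → F ; A: FIRST = { ';', 'd' }
  Y → ε: FIRST = { ε }
Productions for F:
  F → ;: FIRST = { ';' }
  F → d +: FIRST = { 'd' }
Productions for T:
  T → A F: FIRST = { '*', ';', 'd' }
  T → ε: FIRST = { ε }
Productions for A:
  A → T d: FIRST = { '*', ';', 'd' }
  A → F Y A: FIRST = { ';', 'd' }
  A → *: FIRST = { '*' }

Conflict for A: A → T d and A → F Y A
  Overlap: { ';', 'd' }
Conflict for A: A → T d and A → *
  Overlap: { '*' }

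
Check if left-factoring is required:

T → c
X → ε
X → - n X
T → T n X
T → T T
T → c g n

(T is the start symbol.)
Yes, T has productions with common prefix 'c'; T has productions with common prefix 'T'

Left-factoring is needed when two productions for the same non-terminal
share a common prefix on the right-hand side.

Productions for T:
  T → c
  T → T n X
  T → T T
  T → c g n
Productions for X:
  X → ε
  X → - n X

Found common prefix 'c' in productions for T
Found common prefix 'T' in productions for T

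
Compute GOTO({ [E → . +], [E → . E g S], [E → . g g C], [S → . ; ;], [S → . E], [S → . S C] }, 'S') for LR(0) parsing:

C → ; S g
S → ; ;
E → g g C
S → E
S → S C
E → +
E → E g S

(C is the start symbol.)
GOTO(I, 'S') = CLOSURE({ [A → αX.β] : [A → α.Xβ] ∈ I, X = 'S' })

Items with dot before 'S', with the dot advanced:
  [S → . S C] → [S → S . C]
Closure of the advanced items:
  [S → S . C] has the dot before C: add [C → . ; S g]

GOTO = { [C → . ; S g], [S → S . C] }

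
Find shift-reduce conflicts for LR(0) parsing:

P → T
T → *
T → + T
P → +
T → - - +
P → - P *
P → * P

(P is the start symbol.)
A shift-reduce conflict occurs when an LR(0) state has both:
  - a complete (reduce) item [A → α .] (dot at the end), and
  - a shift item [B → β . c γ] (dot before a terminal).

Augment with P' → P and build the canonical LR(0) collection (I0 = CLOSURE({[P' → . P]}), then GOTO on every symbol after a dot until no new states appear). It has 17 states:
  I0: { [P → . * P], [P → . +], [P → . - P *], [P → . T], [P' → . P], [T → . *], [T → . + T], [T → . - - +] }  — shift
  I1: { [P → * . P], [P → . * P], [P → . +], [P → . - P *], [P → . T], [T → * .], [T → . *], [T → . + T], [T → . - - +] }  — shift, reduce
  I2: { [P → + .], [T → + . T], [T → . *], [T → . + T], [T → . - - +] }  — shift, reduce
  I3: { [P → - . P *], [P → . * P], [P → . +], [P → . - P *], [P → . T], [T → - . - +], [T → . *], [T → . + T], [T → . - - +] }  — shift
  I4: { [P' → P .] }  — accept
  I5: { [P → T .] }  — reduce
  I6: { [P → - . P *], [P → . * P], [P → . +], [P → . - P *], [P → . T], [T → - - . +], [T → - . - +], [T → . *], [T → . + T], [T → . - - +] }  — shift
  I7: { [P → - P . *] }  — shift
  I8: { [P → - P * .] }  — reduce
  I9: { [P → + .], [T → + . T], [T → - - + .], [T → . *], [T → . + T], [T → . - - +] }  — shift, 2 reduces
  I10: { [T → * .] }  — reduce
  I11: { [T → + . T], [T → . *], [T → . + T], [T → . - - +] }  — shift
  I12: { [T → - . - +] }  — shift
  I13: { [T → + T .] }  — reduce
  I14: { [T → - - . +] }  — shift
  I15: { [T → - - + .] }  — reduce
  I16: { [P → * P .] }  — reduce

I1 contains reduce item [T → * .] and shift items [P → . * P], [P → . +], [P → . - P *], [T → . *], [T → . + T], [T → . - - +] — shift-reduce conflict.
I2 contains reduce item [P → + .] and shift items [T → . *], [T → . + T], [T → . - - +] — shift-reduce conflict.
I9 contains reduce items [P → + .], [T → - - + .] and shift items [T → . *], [T → . + T], [T → . - - +] — shift-reduce conflict.

Answer: Yes — I1: [T → * .] vs [P → . * P]; I2: [P → + .] vs [T → . *]; I9: [P → + .] vs [T → . *]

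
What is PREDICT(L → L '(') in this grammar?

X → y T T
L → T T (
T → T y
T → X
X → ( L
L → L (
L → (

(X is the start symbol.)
{ '(', 'y' }

PREDICT(L → L '(') = (FIRST(RHS) \ {ε}) ∪ (FOLLOW(L) if ε ∈ FIRST(RHS), i.e. RHS ⇒* ε)
FIRST(L) = { '(', 'y' }
FIRST(L '(') = { '(', 'y' }
ε ∉ FIRST(L '('), so FOLLOW(L) is not added.
PREDICT(L → L '(') = { '(', 'y' }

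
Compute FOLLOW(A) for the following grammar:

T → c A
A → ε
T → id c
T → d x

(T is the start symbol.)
To compute FOLLOW(A), find every occurrence of A on a right-hand side N → α A β: add FIRST(β) \ {ε}, and if β is empty or nullable also add FOLLOW(N). Iterate to a fixed point.

In T → c A: A is at the end, add FOLLOW(T)

The FOLLOW sets referred to above (computed the same way, to a fixed point):
  FOLLOW(T) = { $ }

Taking the union: FOLLOW(A) = { $ }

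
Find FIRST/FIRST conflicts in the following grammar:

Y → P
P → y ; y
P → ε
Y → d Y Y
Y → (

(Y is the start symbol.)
No FIRST/FIRST conflicts.

FIRST sets of the non-terminals at (or reachable through a nullable prefix from) the front of some alternative:
  FIRST(P) = { 'y', ε }

Productions for Y:
  Y → P: FIRST = { 'y', ε }
  Y → d Y Y: FIRST = { 'd' }
  Y → (: FIRST = { '(' }
Productions for P:
  P → y ; y: FIRST = { 'y' }
  P → ε: FIRST = { ε }

All alternatives of each non-terminal have pairwise disjoint FIRST sets.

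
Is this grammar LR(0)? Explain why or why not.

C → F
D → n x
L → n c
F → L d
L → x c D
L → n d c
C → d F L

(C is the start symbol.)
Augment with C' → C and build the canonical LR(0) collection (I0 = CLOSURE({[C' → . C]}), then GOTO on every symbol after a dot until no new states appear). It has 17 states:
  I0: { [C → . F], [C → . d F L], [C' → . C], [F → . L d], [L → . n c], [L → . n d c], [L → . x c D] }  — shift
  I1: { [C' → C .] }  — accept
  I2: { [C → F .] }  — reduce
  I3: { [F → L . d] }  — shift
  I4: { [C → d . F L], [F → . L d], [L → . n c], [L → . n d c], [L → . x c D] }  — shift
  I5: { [L → n . c], [L → n . d c] }  — shift
  I6: { [L → x . c D] }  — shift
  I7: { [D → . n x], [L → x c . D] }  — shift
  I8: { [L → x c D .] }  — reduce
  I9: { [D → n . x] }  — shift
  I10: { [D → n x .] }  — reduce
  I11: { [L → n c .] }  — reduce
  I12: { [L → n d . c] }  — shift
  I13: { [L → n d c .] }  — reduce
  I14: { [C → d F . L], [L → . n c], [L → . n d c], [L → . x c D] }  — shift
  I15: { [C → d F L .] }  — reduce
  I16: { [F → L d .] }  — reduce

Every state is either a pure shift/goto state or contains exactly one complete item and nothing to shift — no conflicts. The grammar is LR(0).

Answer: Yes, the grammar is LR(0)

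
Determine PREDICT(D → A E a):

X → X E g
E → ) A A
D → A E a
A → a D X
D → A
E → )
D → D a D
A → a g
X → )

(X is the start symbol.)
{ 'a' }

PREDICT(D → A E a) = (FIRST(RHS) \ {ε}) ∪ (FOLLOW(D) if ε ∈ FIRST(RHS), i.e. RHS ⇒* ε)
FIRST(A) = { 'a' }
FIRST(A E a) = { 'a' }
ε ∉ FIRST(A E a), so FOLLOW(D) is not added.
PREDICT(D → A E a) = { 'a' }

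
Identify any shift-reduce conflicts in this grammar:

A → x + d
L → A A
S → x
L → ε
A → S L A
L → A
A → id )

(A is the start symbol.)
A shift-reduce conflict occurs when an LR(0) state has both:
  - a complete (reduce) item [A → α .] (dot at the end), and
  - a shift item [B → β . c γ] (dot before a terminal).

Augment with A' → A and build the canonical LR(0) collection (I0 = CLOSURE({[A' → . A]}), then GOTO on every symbol after a dot until no new states appear). It has 12 states:
  I0: { [A → . S L A], [A → . id )], [A → . x + d], [A' → . A], [S → . x] }  — shift
  I1: { [A' → A .] }  — accept
  I2: { [A → . S L A], [A → . id )], [A → . x + d], [A → S . L A], [L → . A A], [L → . A], [L → .], [S → . x] }  — shift, reduce
  I3: { [A → id . )] }  — shift
  I4: { [A → x . + d], [S → x .] }  — shift, reduce
  I5: { [A → x + . d] }  — shift
  I6: { [A → x + d .] }  — reduce
  I7: { [A → id ) .] }  — reduce
  I8: { [A → . S L A], [A → . id )], [A → . x + d], [L → A . A], [L → A .], [S → . x] }  — shift, reduce
  I9: { [A → . S L A], [A → . id )], [A → . x + d], [A → S L . A], [S → . x] }  — shift
  I10: { [A → S L A .] }  — reduce
  I11: { [L → A A .] }  — reduce

I2 contains reduce item [L → .] and shift items [A → . id )], [A → . x + d], [S → . x] — shift-reduce conflict.
I4 contains reduce item [S → x .] and shift item [A → x . + d] — shift-reduce conflict.
I8 contains reduce item [L → A .] and shift items [A → . id )], [A → . x + d], [S → . x] — shift-reduce conflict.

Answer: Yes — I2: [L → .] vs [A → . id )]; I4: [S → x .] vs [A → x . + d]; I8: [L → A .] vs [A → . id )]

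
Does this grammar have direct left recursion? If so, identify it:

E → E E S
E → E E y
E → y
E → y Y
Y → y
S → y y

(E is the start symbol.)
Yes, E is left-recursive

E → E E S: LEFT RECURSIVE (starts with E)
E → E E y: LEFT RECURSIVE (starts with E)
E → y: starts with y
E → y Y: starts with y
Y → y: starts with y
S → y y: starts with y

The grammar has direct left recursion on: E.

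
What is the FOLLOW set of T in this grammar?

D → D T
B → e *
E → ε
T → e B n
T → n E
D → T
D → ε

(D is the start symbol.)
{ $, 'e', 'n' }

In D → D T: T is at the end, add FOLLOW(D)
In D → T: T is at the end, add FOLLOW(D)

The FOLLOW sets referred to above (computed the same way, to a fixed point):
  FOLLOW(D) = { $, 'e', 'n' }

Taking the union: FOLLOW(T) = { $, 'e', 'n' }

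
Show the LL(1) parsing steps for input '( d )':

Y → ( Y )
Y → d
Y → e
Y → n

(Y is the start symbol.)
LL(1) parsing maintains a stack (initially the start symbol over $) and the input. At each step: if the stack top is a terminal, match it against the current input token; if it is a non-terminal N, replace it with the RHS of M[N, lookahead] (the unique production whose predict set contains the lookahead).

Stack is shown with the top on the left.

Stack    Input    Action
------------------------
Y $      ( d ) $  output Y → ( Y )
( Y ) $  ( d ) $  match '('
Y ) $    d ) $    output Y → d
d ) $    d ) $    match 'd'
) $      ) $      match ')'
$        $        accept

The string is accepted.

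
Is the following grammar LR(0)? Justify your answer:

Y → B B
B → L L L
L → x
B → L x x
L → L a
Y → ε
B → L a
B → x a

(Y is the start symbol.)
No. Shift-reduce conflict between [Y → .] and [B → . x a]

Augment with Y' → Y and build the canonical LR(0) collection (I0 = CLOSURE({[Y' → . Y]}), then GOTO on every symbol after a dot until no new states appear). It has 14 states:
  I0: { [B → . L L L], [B → . L a], [B → . L x x], [B → . x a], [L → . L a], [L → . x], [Y → . B B], [Y → .], [Y' → . Y] }  — shift, reduce
  I1: { [B → . L L L], [B → . L a], [B → . L x x], [B → . x a], [L → . L a], [L → . x], [Y → B . B] }  — shift
  I2: { [B → L . L L], [B → L . a], [B → L . x x], [L → . L a], [L → . x], [L → L . a] }  — shift
  I3: { [Y' → Y .] }  — accept
  I4: { [B → x . a], [L → x .] }  — shift, reduce
  I5: { [B → x a .] }  — reduce
  I6: { [B → L L . L], [L → . L a], [L → . x], [L → L . a] }  — shift
  I7: { [B → L a .], [L → L a .] }  — 2 reduces
  I8: { [B → L x . x], [L → x .] }  — shift, reduce
  I9: { [B → L x x .] }  — reduce
  I10: { [B → L L L .], [L → L . a] }  — shift, reduce
  I11: { [L → L a .] }  — reduce
  I12: { [L → x .] }  — reduce
  I13: { [Y → B B .] }  — reduce

Conflict in state I0:
  Shift-reduce conflict between [Y → .] and [B → . x a]
So the grammar is NOT LR(0).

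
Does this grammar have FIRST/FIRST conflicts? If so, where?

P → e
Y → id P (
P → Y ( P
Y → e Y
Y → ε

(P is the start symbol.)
Yes. P → e / P → Y '(' P on { 'e' }

A FIRST/FIRST conflict occurs when two productions N → α and N → β for the same non-terminal have FIRST(α) ∩ FIRST(β) ≠ ∅ (with ε ∈ FIRST of a nullable right-hand side, so two nullable alternatives also conflict).

FIRST sets of the non-terminals at (or reachable through a nullable prefix from) the front of some alternative:
  FIRST(Y) = { 'e', 'id', ε }

Productions for P:
  P → e: FIRST = { 'e' }
  P → Y ( P: FIRST = { '(', 'e', 'id' }
Productions for Y:
  Y → id P (: FIRST = { 'id' }
  Y → e Y: FIRST = { 'e' }
  Y → ε: FIRST = { ε }

Conflict for P: P → e and P → Y ( P
  Overlap: { 'e' }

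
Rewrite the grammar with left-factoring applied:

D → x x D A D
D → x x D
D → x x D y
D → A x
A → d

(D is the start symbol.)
D → x x D D'
D' → A D
D' → ε
D' → y
D → A x
A → d

Left-factoring transforms A → αβ₁ | αβ₂ into A → αA' and A' → β₁ | β₂
(α is the longest common prefix among the alternatives). Repeat until
no nonterminal has two alternatives with a common prefix.

Round 1: D has alternatives sharing prefix 'x x D'. Introduce D': D → x x D D'
  Add: D' → A D
  Add: D' → ε
  Add: D' → y

No remaining common prefixes — done.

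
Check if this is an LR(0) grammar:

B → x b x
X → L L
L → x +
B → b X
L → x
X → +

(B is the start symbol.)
A grammar is LR(0) if no state in the canonical LR(0) collection has:
  - both a shift item (dot before a terminal) and a complete item (shift-reduce conflict), or
  - two or more complete items (reduce-reduce conflict; the accept item [B' → B .] counts as a complete item here).

Augment with B' → B and build the canonical LR(0) collection (I0 = CLOSURE({[B' → . B]}), then GOTO on every symbol after a dot until no new states appear). It has 12 states:
  I0: { [B → . b X], [B → . x b x], [B' → . B] }  — shift
  I1: { [B' → B .] }  — accept
  I2: { [B → b . X], [L → . x +], [L → . x], [X → . +], [X → . L L] }  — shift
  I3: { [B → x . b x] }  — shift
  I4: { [B → x b . x] }  — shift
  I5: { [B → x b x .] }  — reduce
  I6: { [X → + .] }  — reduce
  I7: { [L → . x +], [L → . x], [X → L . L] }  — shift
  I8: { [B → b X .] }  — reduce
  I9: { [L → x . +], [L → x .] }  — shift, reduce
  I10: { [L → x + .] }  — reduce
  I11: { [X → L L .] }  — reduce

Conflict in state I9:
  Shift-reduce conflict between [L → x .] and [L → x . +]
So the grammar is NOT LR(0).

Answer: No. Shift-reduce conflict between [L → x .] and [L → x . +]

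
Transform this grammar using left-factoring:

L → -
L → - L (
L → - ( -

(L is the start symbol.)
L → - L'
L' → ε
L' → L (
L' → ( -

Left-factoring transforms A → αβ₁ | αβ₂ into A → αA' and A' → β₁ | β₂
(α is the longest common prefix among the alternatives). Repeat until
no nonterminal has two alternatives with a common prefix.

Round 1: L has alternatives sharing prefix '-'. Introduce L': L → - L'
  Add: L' → ε
  Add: L' → L (
  Add: L' → ( -

No remaining common prefixes — done.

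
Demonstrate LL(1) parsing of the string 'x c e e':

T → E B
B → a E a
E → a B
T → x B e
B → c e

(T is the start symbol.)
LL(1) parsing maintains a stack (initially the start symbol over $) and the input. At each step: if the stack top is a terminal, match it against the current input token; if it is a non-terminal N, replace it with the RHS of M[N, lookahead] (the unique production whose predict set contains the lookahead).

Stack is shown with the top on the left.

Stack    Input      Action
--------------------------
T $      x c e e $  output T → x B e
x B e $  x c e e $  match 'x'
B e $    c e e $    output B → c e
c e e $  c e e $    match 'c'
e e $    e e $      match 'e'
e $      e $        match 'e'
$        $          accept

The string is accepted.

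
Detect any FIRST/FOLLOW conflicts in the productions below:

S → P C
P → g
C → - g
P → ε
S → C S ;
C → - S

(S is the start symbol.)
Nullable non-terminals: P.

P: nullable alternative(s) P → ε; FOLLOW(P) = { '-' }
  P → g: FIRST \ {ε} = { 'g' } — disjoint from FOLLOW(P)
  P → ε: FIRST \ {ε} = { } — this is the only nullable alternative, skip

C, S have no nullable alternative, so no FIRST/FOLLOW check is needed there.

No FIRST/FOLLOW conflicts found.

Answer: No FIRST/FOLLOW conflicts.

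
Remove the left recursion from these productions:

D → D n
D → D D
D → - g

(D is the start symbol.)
D is directly left-recursive. The standard transformation for
  A → A α₁ | ... | A α_m | β₁ | ... | β_n
is
  A  → β₁ A' | ... | β_n A'
  A' → α₁ A' | ... | α_m A' | ε

D → - g becomes D → - g D'
D → D n becomes D' → n D'
D → D D becomes D' → D D'
Add D' → ε

Resulting grammar:
D → - g D'
D' → n D'
D' → D D'
D' → ε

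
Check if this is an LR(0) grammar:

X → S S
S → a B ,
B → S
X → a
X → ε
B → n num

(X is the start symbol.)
A grammar is LR(0) if no state in the canonical LR(0) collection has:
  - both a shift item (dot before a terminal) and a complete item (shift-reduce conflict), or
  - two or more complete items (reduce-reduce conflict; the accept item [X' → X .] counts as a complete item here).

Augment with X' → X and build the canonical LR(0) collection (I0 = CLOSURE({[X' → . X]}), then GOTO on every symbol after a dot until no new states appear). It has 11 states:
  I0: { [S → . a B ,], [X → . S S], [X → . a], [X → .], [X' → . X] }  — shift, reduce
  I1: { [S → . a B ,], [X → S . S] }  — shift
  I2: { [X' → X .] }  — accept
  I3: { [B → . S], [B → . n num], [S → . a B ,], [S → a . B ,], [X → a .] }  — shift, reduce
  I4: { [S → a B . ,] }  — shift
  I5: { [B → S .] }  — reduce
  I6: { [B → . S], [B → . n num], [S → . a B ,], [S → a . B ,] }  — shift
  I7: { [B → n . num] }  — shift
  I8: { [B → n num .] }  — reduce
  I9: { [S → a B , .] }  — reduce
  I10: { [X → S S .] }  — reduce

Conflict in state I0:
  Shift-reduce conflict between [X → .] and [S → . a B ,]
So the grammar is NOT LR(0).

Answer: No. Shift-reduce conflict between [X → .] and [S → . a B ,]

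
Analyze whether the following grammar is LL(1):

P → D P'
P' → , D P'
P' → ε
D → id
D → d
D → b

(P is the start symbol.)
Yes, the grammar is LL(1).

Relevant sets:
  FOLLOW(P') = { $ }

For P':
  PREDICT(P' → ',' D P') = { ',' }
  PREDICT(P' → ε) = { $ }
For D:
  PREDICT(D → id) = { 'id' }
  PREDICT(D → d) = { 'd' }
  PREDICT(D → b) = { 'b' }
P has a single production, so nothing to check there.

All predict sets are disjoint. The grammar IS LL(1).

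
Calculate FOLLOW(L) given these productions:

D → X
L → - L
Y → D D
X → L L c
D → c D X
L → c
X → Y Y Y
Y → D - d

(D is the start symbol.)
{ '-', 'c' }

In L → - L: L is at the end; this adds FOLLOW(L) to itself — nothing new
In X → L L c: L is followed by L c, add FIRST(L c) \ {ε} = { '-', 'c' }
In X → L L c: L is followed by c, add FIRST(c) \ {ε} = { 'c' }

Taking the union: FOLLOW(L) = { '-', 'c' }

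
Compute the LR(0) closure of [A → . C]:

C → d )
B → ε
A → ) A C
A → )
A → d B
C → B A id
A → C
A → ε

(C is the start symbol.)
{ [A → . C], [B → .], [C → . B A id], [C → . d )] }

Start with: [A → . C]
  [A → . C] has the dot before C: add [C → . d )], [C → . B A id]
  [C → . B A id] has the dot before B: add [B → .]
No further items can be added.

CLOSURE = { [A → . C], [B → .], [C → . B A id], [C → . d )] }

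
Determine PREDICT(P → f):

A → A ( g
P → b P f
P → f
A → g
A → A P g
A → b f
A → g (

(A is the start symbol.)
PREDICT(P → f) = (FIRST(RHS) \ {ε}) ∪ (FOLLOW(P) if ε ∈ FIRST(RHS), i.e. RHS ⇒* ε)
FIRST(f) = { 'f' }
ε ∉ FIRST(f), so FOLLOW(P) is not added.
PREDICT(P → f) = { 'f' }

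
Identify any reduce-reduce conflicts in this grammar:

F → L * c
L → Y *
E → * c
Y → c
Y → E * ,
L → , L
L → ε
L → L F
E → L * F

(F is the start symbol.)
Yes — I12: [E → * c .] vs [F → L * c .]; I15: [L → .] vs [L → , L .]; I17: [E → * c .] vs [Y → c .]

Augment with F' → F and build the canonical LR(0) collection (I0 = CLOSURE({[F' → . F]}), then GOTO on every symbol after a dot until no new states appear). It has 19 states:
  I0: { [E → . * c], [E → . L * F], [F → . L * c], [F' → . F], [L → . , L], [L → . L F], [L → . Y *], [L → .], [Y → . E * ,], [Y → . c] }  — shift, reduce
  I1: { [E → * . c] }  — shift
  I2: { [E → . * c], [E → . L * F], [L → , . L], [L → . , L], [L → . L F], [L → . Y *], [L → .], [Y → . E * ,], [Y → . c] }  — shift, reduce
  I3: { [Y → E . * ,] }  — shift
  I4: { [F' → F .] }  — accept
  I5: { [E → . * c], [E → . L * F], [E → L . * F], [F → . L * c], [F → L . * c], [L → . , L], [L → . L F], [L → . Y *], [L → .], [L → L . F], [Y → . E * ,], [Y → . c] }  — shift, reduce
  I6: { [L → Y . *] }  — shift
  I7: { [Y → c .] }  — reduce
  I8: { [L → Y * .] }  — reduce
  I9: { [E → * . c], [E → . * c], [E → . L * F], [E → L * . F], [F → . L * c], [F → L * . c], [L → . , L], [L → . L F], [L → . Y *], [L → .], [Y → . E * ,], [Y → . c] }  — shift, reduce
  I10: { [L → L F .] }  — reduce
  I11: { [E → L * F .] }  — reduce
  I12: { [E → * c .], [F → L * c .], [Y → c .] }  — 3 reduces
  I13: { [Y → E * . ,] }  — shift
  I14: { [Y → E * , .] }  — reduce
  I15: { [E → . * c], [E → . L * F], [E → L . * F], [F → . L * c], [L → , L .], [L → . , L], [L → . L F], [L → . Y *], [L → .], [L → L . F], [Y → . E * ,], [Y → . c] }  — shift, 2 reduces
  I16: { [E → * . c], [E → . * c], [E → . L * F], [E → L * . F], [F → . L * c], [L → . , L], [L → . L F], [L → . Y *], [L → .], [Y → . E * ,], [Y → . c] }  — shift, reduce
  I17: { [E → * c .], [Y → c .] }  — 2 reduces
  I18: { [E → * c .] }  — reduce

I12 contains complete items [E → * c .], [F → L * c .], [Y → c .] — reduce-reduce conflict.
I15 contains complete items [L → .], [L → , L .] — reduce-reduce conflict.
I17 contains complete items [E → * c .], [Y → c .] — reduce-reduce conflict.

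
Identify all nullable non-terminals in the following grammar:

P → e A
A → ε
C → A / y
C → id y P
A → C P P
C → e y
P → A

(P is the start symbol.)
{ 'A', 'P' }

A non-terminal is nullable if it can derive ε (the empty string): either it has an ε-production, or it has a production whose right-hand side consists entirely of nullable non-terminals.

ε-productions: A → ε
So A is immediately nullable.
P → A: every symbol on the right is nullable, so P is nullable too.
No further non-terminal can be added: every production for the remaining non-terminals contains a terminal or a non-nullable non-terminal.
Nullable = { 'A', 'P' }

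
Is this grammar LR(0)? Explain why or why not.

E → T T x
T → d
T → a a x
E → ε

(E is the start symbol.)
No. Shift-reduce conflict between [E → .] and [T → . a a x]

A grammar is LR(0) if no state in the canonical LR(0) collection has:
  - both a shift item (dot before a terminal) and a complete item (shift-reduce conflict), or
  - two or more complete items (reduce-reduce conflict; the accept item [E' → E .] counts as a complete item here).

Augment with E' → E and build the canonical LR(0) collection (I0 = CLOSURE({[E' → . E]}), then GOTO on every symbol after a dot until no new states appear). It has 9 states:
  I0: { [E → . T T x], [E → .], [E' → . E], [T → . a a x], [T → . d] }  — shift, reduce
  I1: { [E' → E .] }  — accept
  I2: { [E → T . T x], [T → . a a x], [T → . d] }  — shift
  I3: { [T → a . a x] }  — shift
  I4: { [T → d .] }  — reduce
  I5: { [T → a a . x] }  — shift
  I6: { [T → a a x .] }  — reduce
  I7: { [E → T T . x] }  — shift
  I8: { [E → T T x .] }  — reduce

Conflict in state I0:
  Shift-reduce conflict between [E → .] and [T → . a a x]
So the grammar is NOT LR(0).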